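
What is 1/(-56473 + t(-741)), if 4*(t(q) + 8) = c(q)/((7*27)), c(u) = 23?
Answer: -756/42699613 ≈ -1.7705e-5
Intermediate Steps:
t(q) = -6025/756 (t(q) = -8 + (23/((7*27)))/4 = -8 + (23/189)/4 = -8 + (23*(1/189))/4 = -8 + (¼)*(23/189) = -8 + 23/756 = -6025/756)
1/(-56473 + t(-741)) = 1/(-56473 - 6025/756) = 1/(-42699613/756) = -756/42699613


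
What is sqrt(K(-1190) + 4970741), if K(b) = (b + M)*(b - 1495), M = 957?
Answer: sqrt(5596346) ≈ 2365.7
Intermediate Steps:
K(b) = (-1495 + b)*(957 + b) (K(b) = (b + 957)*(b - 1495) = (957 + b)*(-1495 + b) = (-1495 + b)*(957 + b))
sqrt(K(-1190) + 4970741) = sqrt((-1430715 + (-1190)**2 - 538*(-1190)) + 4970741) = sqrt((-1430715 + 1416100 + 640220) + 4970741) = sqrt(625605 + 4970741) = sqrt(5596346)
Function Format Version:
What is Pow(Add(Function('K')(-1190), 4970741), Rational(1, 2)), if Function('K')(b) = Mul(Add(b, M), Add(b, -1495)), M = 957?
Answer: Pow(5596346, Rational(1, 2)) ≈ 2365.7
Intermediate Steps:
Function('K')(b) = Mul(Add(-1495, b), Add(957, b)) (Function('K')(b) = Mul(Add(b, 957), Add(b, -1495)) = Mul(Add(957, b), Add(-1495, b)) = Mul(Add(-1495, b), Add(957, b)))
Pow(Add(Function('K')(-1190), 4970741), Rational(1, 2)) = Pow(Add(Add(-1430715, Pow(-1190, 2), Mul(-538, -1190)), 4970741), Rational(1, 2)) = Pow(Add(Add(-1430715, 1416100, 640220), 4970741), Rational(1, 2)) = Pow(Add(625605, 4970741), Rational(1, 2)) = Pow(5596346, Rational(1, 2))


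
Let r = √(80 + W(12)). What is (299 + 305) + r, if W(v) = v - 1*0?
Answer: 604 + 2*√23 ≈ 613.59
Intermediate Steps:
W(v) = v (W(v) = v + 0 = v)
r = 2*√23 (r = √(80 + 12) = √92 = 2*√23 ≈ 9.5917)
(299 + 305) + r = (299 + 305) + 2*√23 = 604 + 2*√23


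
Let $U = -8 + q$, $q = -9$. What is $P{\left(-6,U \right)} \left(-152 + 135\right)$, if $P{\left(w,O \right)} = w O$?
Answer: $-1734$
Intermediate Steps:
$U = -17$ ($U = -8 - 9 = -17$)
$P{\left(w,O \right)} = O w$
$P{\left(-6,U \right)} \left(-152 + 135\right) = \left(-17\right) \left(-6\right) \left(-152 + 135\right) = 102 \left(-17\right) = -1734$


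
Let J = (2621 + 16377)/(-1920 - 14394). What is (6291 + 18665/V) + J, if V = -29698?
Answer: 1523538920819/242246586 ≈ 6289.2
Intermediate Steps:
J = -9499/8157 (J = 18998/(-16314) = 18998*(-1/16314) = -9499/8157 ≈ -1.1645)
(6291 + 18665/V) + J = (6291 + 18665/(-29698)) - 9499/8157 = (6291 + 18665*(-1/29698)) - 9499/8157 = (6291 - 18665/29698) - 9499/8157 = 186811453/29698 - 9499/8157 = 1523538920819/242246586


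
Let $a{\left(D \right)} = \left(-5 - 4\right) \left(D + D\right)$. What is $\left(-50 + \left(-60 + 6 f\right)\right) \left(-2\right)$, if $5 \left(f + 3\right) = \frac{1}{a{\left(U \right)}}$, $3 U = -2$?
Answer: $\frac{1279}{5} \approx 255.8$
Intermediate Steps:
$U = - \frac{2}{3}$ ($U = \frac{1}{3} \left(-2\right) = - \frac{2}{3} \approx -0.66667$)
$a{\left(D \right)} = - 18 D$ ($a{\left(D \right)} = - 9 \cdot 2 D = - 18 D$)
$f = - \frac{179}{60}$ ($f = -3 + \frac{1}{5 \left(\left(-18\right) \left(- \frac{2}{3}\right)\right)} = -3 + \frac{1}{5 \cdot 12} = -3 + \frac{1}{5} \cdot \frac{1}{12} = -3 + \frac{1}{60} = - \frac{179}{60} \approx -2.9833$)
$\left(-50 + \left(-60 + 6 f\right)\right) \left(-2\right) = \left(-50 + \left(-60 + 6 \left(- \frac{179}{60}\right)\right)\right) \left(-2\right) = \left(-50 - \frac{779}{10}\right) \left(-2\right) = \left(- \frac{1279}{10}\right) \left(-2\right) = \frac{1279}{5}$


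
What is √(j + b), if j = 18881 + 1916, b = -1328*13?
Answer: √3533 ≈ 59.439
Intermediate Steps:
b = -17264
j = 20797
√(j + b) = √(20797 - 17264) = √3533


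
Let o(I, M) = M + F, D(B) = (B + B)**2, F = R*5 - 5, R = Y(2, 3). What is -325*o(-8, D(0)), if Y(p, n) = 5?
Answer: -6500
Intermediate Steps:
R = 5
F = 20 (F = 5*5 - 5 = 25 - 5 = 20)
D(B) = 4*B**2 (D(B) = (2*B)**2 = 4*B**2)
o(I, M) = 20 + M (o(I, M) = M + 20 = 20 + M)
-325*o(-8, D(0)) = -325*(20 + 4*0**2) = -325*(20 + 4*0) = -325*(20 + 0) = -325*20 = -6500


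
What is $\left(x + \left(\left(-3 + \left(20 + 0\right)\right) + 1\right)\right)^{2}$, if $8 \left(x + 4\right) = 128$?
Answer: $900$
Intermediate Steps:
$x = 12$ ($x = -4 + \frac{1}{8} \cdot 128 = -4 + 16 = 12$)
$\left(x + \left(\left(-3 + \left(20 + 0\right)\right) + 1\right)\right)^{2} = \left(12 + \left(\left(-3 + \left(20 + 0\right)\right) + 1\right)\right)^{2} = \left(12 + \left(\left(-3 + 20\right) + 1\right)\right)^{2} = \left(12 + \left(17 + 1\right)\right)^{2} = \left(12 + 18\right)^{2} = 30^{2} = 900$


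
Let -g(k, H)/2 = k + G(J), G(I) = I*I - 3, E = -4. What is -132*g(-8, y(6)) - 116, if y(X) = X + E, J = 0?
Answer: -3020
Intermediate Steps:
y(X) = -4 + X (y(X) = X - 4 = -4 + X)
G(I) = -3 + I² (G(I) = I² - 3 = -3 + I²)
g(k, H) = 6 - 2*k (g(k, H) = -2*(k + (-3 + 0²)) = -2*(k + (-3 + 0)) = -2*(k - 3) = -2*(-3 + k) = 6 - 2*k)
-132*g(-8, y(6)) - 116 = -132*(6 - 2*(-8)) - 116 = -132*(6 + 16) - 116 = -132*22 - 116 = -2904 - 116 = -3020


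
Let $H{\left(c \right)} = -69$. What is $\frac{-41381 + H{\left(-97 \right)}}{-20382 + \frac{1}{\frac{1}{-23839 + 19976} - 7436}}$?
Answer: $\frac{1190662400050}{585478436621} \approx 2.0337$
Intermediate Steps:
$\frac{-41381 + H{\left(-97 \right)}}{-20382 + \frac{1}{\frac{1}{-23839 + 19976} - 7436}} = \frac{-41381 - 69}{-20382 + \frac{1}{\frac{1}{-23839 + 19976} - 7436}} = - \frac{41450}{-20382 + \frac{1}{\frac{1}{-3863} - 7436}} = - \frac{41450}{-20382 + \frac{1}{- \frac{1}{3863} - 7436}} = - \frac{41450}{-20382 + \frac{1}{- \frac{28725269}{3863}}} = - \frac{41450}{-20382 - \frac{3863}{28725269}} = - \frac{41450}{- \frac{585478436621}{28725269}} = \left(-41450\right) \left(- \frac{28725269}{585478436621}\right) = \frac{1190662400050}{585478436621}$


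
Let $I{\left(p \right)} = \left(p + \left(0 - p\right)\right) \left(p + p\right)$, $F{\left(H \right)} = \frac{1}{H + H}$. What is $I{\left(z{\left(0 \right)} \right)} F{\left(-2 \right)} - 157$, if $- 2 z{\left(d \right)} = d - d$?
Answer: $-157$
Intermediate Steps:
$F{\left(H \right)} = \frac{1}{2 H}$
$z{\left(d \right)} = 0$ ($z{\left(d \right)} = - \frac{d - d}{2} = \left(- \frac{1}{2}\right) 0 = 0$)
$I{\left(p \right)} = 0$ ($I{\left(p \right)} = \left(p - p\right) 2 p = 0 \cdot 2 p = 0$)
$I{\left(z{\left(0 \right)} \right)} F{\left(-2 \right)} - 157 = 0 \frac{1}{2 \left(-2\right)} - 157 = 0 \cdot \frac{1}{2} \left(- \frac{1}{2}\right) - 157 = 0 \left(- \frac{1}{4}\right) - 157 = 0 - 157 = -157$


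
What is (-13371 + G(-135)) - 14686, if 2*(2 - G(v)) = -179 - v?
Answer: -28033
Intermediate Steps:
G(v) = 183/2 + v/2 (G(v) = 2 - (-179 - v)/2 = 2 + (179/2 + v/2) = 183/2 + v/2)
(-13371 + G(-135)) - 14686 = (-13371 + (183/2 + (1/2)*(-135))) - 14686 = (-13371 + (183/2 - 135/2)) - 14686 = (-13371 + 24) - 14686 = -13347 - 14686 = -28033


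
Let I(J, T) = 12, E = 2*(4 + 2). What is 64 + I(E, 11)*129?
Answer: 1612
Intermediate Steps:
E = 12 (E = 2*6 = 12)
64 + I(E, 11)*129 = 64 + 12*129 = 64 + 1548 = 1612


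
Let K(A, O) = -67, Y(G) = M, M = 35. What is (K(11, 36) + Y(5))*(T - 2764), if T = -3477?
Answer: 199712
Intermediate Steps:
Y(G) = 35
(K(11, 36) + Y(5))*(T - 2764) = (-67 + 35)*(-3477 - 2764) = -32*(-6241) = 199712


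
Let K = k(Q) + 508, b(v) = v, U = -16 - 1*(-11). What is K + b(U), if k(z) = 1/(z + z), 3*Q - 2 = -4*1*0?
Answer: 2015/4 ≈ 503.75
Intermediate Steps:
U = -5 (U = -16 + 11 = -5)
Q = 2/3 (Q = 2/3 + (-4*1*0)/3 = 2/3 + (-4*0)/3 = 2/3 + (1/3)*0 = 2/3 + 0 = 2/3 ≈ 0.66667)
k(z) = 1/(2*z)
K = 2035/4 (K = 1/(2*(2/3)) + 508 = (1/2)*(3/2) + 508 = 3/4 + 508 = 2035/4 ≈ 508.75)
K + b(U) = 2035/4 - 5 = 2015/4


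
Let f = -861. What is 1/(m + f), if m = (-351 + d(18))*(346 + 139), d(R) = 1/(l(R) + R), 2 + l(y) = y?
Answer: -34/5816779 ≈ -5.8452e-6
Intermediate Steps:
l(y) = -2 + y
d(R) = 1/(-2 + 2*R) (d(R) = 1/((-2 + R) + R) = 1/(-2 + 2*R))
m = -5787505/34 (m = (-351 + 1/(2*(-1 + 18)))*(346 + 139) = (-351 + (½)/17)*485 = (-351 + (½)*(1/17))*485 = (-351 + 1/34)*485 = -11933/34*485 = -5787505/34 ≈ -1.7022e+5)
1/(m + f) = 1/(-5787505/34 - 861) = 1/(-5816779/34) = -34/5816779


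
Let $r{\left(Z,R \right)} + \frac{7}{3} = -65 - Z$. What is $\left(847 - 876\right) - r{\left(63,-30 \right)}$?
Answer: $\frac{304}{3} \approx 101.33$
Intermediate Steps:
$r{\left(Z,R \right)} = - \frac{202}{3} - Z$ ($r{\left(Z,R \right)} = - \frac{7}{3} - \left(65 + Z\right) = - \frac{202}{3} - Z$)
$\left(847 - 876\right) - r{\left(63,-30 \right)} = \left(847 - 876\right) - \left(- \frac{202}{3} - 63\right) = -29 - \left(- \frac{202}{3} - 63\right) = -29 - - \frac{391}{3} = -29 + \frac{391}{3} = \frac{304}{3}$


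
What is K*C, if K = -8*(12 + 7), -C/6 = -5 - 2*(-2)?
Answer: -912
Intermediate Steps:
C = 6 (C = -6*(-5 - 2*(-2)) = -6*(-5 + 4) = -6*(-1) = 6)
K = -152 (K = -8*19 = -152)
K*C = -152*6 = -912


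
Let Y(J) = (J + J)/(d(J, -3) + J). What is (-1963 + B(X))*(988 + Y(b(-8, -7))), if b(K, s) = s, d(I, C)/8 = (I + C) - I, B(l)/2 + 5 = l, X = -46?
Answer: -63275730/31 ≈ -2.0412e+6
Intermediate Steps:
B(l) = -10 + 2*l
d(I, C) = 8*C (d(I, C) = 8*((I + C) - I) = 8*((C + I) - I) = 8*C)
Y(J) = 2*J/(-24 + J) (Y(J) = (J + J)/(8*(-3) + J) = (2*J)/(-24 + J) = 2*J/(-24 + J))
(-1963 + B(X))*(988 + Y(b(-8, -7))) = (-1963 + (-10 + 2*(-46)))*(988 + 2*(-7)/(-24 - 7)) = (-1963 + (-10 - 92))*(988 + 2*(-7)/(-31)) = (-1963 - 102)*(988 + 2*(-7)*(-1/31)) = -2065*(988 + 14/31) = -2065*30642/31 = -63275730/31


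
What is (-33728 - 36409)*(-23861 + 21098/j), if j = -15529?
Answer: 25989866213679/15529 ≈ 1.6736e+9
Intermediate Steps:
(-33728 - 36409)*(-23861 + 21098/j) = (-33728 - 36409)*(-23861 + 21098/(-15529)) = -70137*(-23861 + 21098*(-1/15529)) = -70137*(-23861 - 21098/15529) = -70137*(-370558567/15529) = 25989866213679/15529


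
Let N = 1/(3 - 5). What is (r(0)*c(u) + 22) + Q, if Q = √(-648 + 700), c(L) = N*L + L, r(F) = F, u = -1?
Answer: 22 + 2*√13 ≈ 29.211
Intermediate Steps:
N = -½ (N = 1/(-2) = -½ ≈ -0.50000)
c(L) = L/2 (c(L) = -L/2 + L = L/2)
Q = 2*√13 (Q = √52 = 2*√13 ≈ 7.2111)
(r(0)*c(u) + 22) + Q = (0*((½)*(-1)) + 22) + 2*√13 = (0*(-½) + 22) + 2*√13 = (0 + 22) + 2*√13 = 22 + 2*√13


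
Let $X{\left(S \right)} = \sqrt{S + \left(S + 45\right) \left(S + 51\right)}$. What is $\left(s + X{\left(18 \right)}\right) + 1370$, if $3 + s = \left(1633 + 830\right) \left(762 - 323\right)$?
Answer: $1082624 + 3 \sqrt{485} \approx 1.0827 \cdot 10^{6}$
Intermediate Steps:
$s = 1081254$ ($s = -3 + \left(1633 + 830\right) \left(762 - 323\right) = -3 + 2463 \cdot 439 = -3 + 1081257 = 1081254$)
$X{\left(S \right)} = \sqrt{S + \left(45 + S\right) \left(51 + S\right)}$
$\left(s + X{\left(18 \right)}\right) + 1370 = \left(1081254 + \sqrt{2295 + 18^{2} + 97 \cdot 18}\right) + 1370 = \left(1081254 + \sqrt{2295 + 324 + 1746}\right) + 1370 = \left(1081254 + \sqrt{4365}\right) + 1370 = \left(1081254 + 3 \sqrt{485}\right) + 1370 = 1082624 + 3 \sqrt{485}$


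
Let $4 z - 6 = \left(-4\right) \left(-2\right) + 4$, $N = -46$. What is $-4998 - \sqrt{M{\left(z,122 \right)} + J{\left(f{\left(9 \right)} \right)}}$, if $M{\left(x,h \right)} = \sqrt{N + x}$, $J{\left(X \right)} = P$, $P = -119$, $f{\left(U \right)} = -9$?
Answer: $-4998 - \frac{\sqrt{-476 + 2 i \sqrt{166}}}{2} \approx -4998.3 - 10.913 i$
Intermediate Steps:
$z = \frac{9}{2}$ ($z = \frac{3}{2} + \frac{\left(-4\right) \left(-2\right) + 4}{4} = \frac{3}{2} + \frac{8 + 4}{4} = \frac{3}{2} + \frac{1}{4} \cdot 12 = \frac{3}{2} + 3 = \frac{9}{2} \approx 4.5$)
$J{\left(X \right)} = -119$
$M{\left(x,h \right)} = \sqrt{-46 + x}$
$-4998 - \sqrt{M{\left(z,122 \right)} + J{\left(f{\left(9 \right)} \right)}} = -4998 - \sqrt{\sqrt{-46 + \frac{9}{2}} - 119} = -4998 - \sqrt{\sqrt{- \frac{83}{2}} - 119} = -4998 - \sqrt{\frac{i \sqrt{166}}{2} - 119} = -4998 - \sqrt{-119 + \frac{i \sqrt{166}}{2}}$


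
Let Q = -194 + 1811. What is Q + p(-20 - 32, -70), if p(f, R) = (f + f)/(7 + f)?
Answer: 72869/45 ≈ 1619.3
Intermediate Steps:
p(f, R) = 2*f/(7 + f) (p(f, R) = (2*f)/(7 + f) = 2*f/(7 + f))
Q = 1617
Q + p(-20 - 32, -70) = 1617 + 2*(-20 - 32)/(7 + (-20 - 32)) = 1617 + 2*(-52)/(7 - 52) = 1617 + 2*(-52)/(-45) = 1617 + 2*(-52)*(-1/45) = 1617 + 104/45 = 72869/45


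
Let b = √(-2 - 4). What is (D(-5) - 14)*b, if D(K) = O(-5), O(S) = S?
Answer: -19*I*√6 ≈ -46.54*I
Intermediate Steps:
D(K) = -5
b = I*√6 (b = √(-6) = I*√6 ≈ 2.4495*I)
(D(-5) - 14)*b = (-5 - 14)*(I*√6) = -19*I*√6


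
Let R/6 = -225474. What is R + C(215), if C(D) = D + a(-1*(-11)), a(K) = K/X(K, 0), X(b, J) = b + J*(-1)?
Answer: -1352628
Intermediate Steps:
X(b, J) = b - J
R = -1352844 (R = 6*(-225474) = -1352844)
a(K) = 1 (a(K) = K/(K - 1*0) = K/(K + 0) = K/K = 1)
C(D) = 1 + D (C(D) = D + 1 = 1 + D)
R + C(215) = -1352844 + (1 + 215) = -1352844 + 216 = -1352628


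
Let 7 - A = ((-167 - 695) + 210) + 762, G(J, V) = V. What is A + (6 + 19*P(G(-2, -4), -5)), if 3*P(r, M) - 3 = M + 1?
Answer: -310/3 ≈ -103.33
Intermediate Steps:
P(r, M) = 4/3 + M/3 (P(r, M) = 1 + (M + 1)/3 = 1 + (1 + M)/3 = 1 + (⅓ + M/3) = 4/3 + M/3)
A = -103 (A = 7 - (((-167 - 695) + 210) + 762) = 7 - ((-862 + 210) + 762) = 7 - (-652 + 762) = 7 - 1*110 = 7 - 110 = -103)
A + (6 + 19*P(G(-2, -4), -5)) = -103 + (6 + 19*(4/3 + (⅓)*(-5))) = -103 + (6 + 19*(4/3 - 5/3)) = -103 + (6 + 19*(-⅓)) = -103 + (6 - 19/3) = -103 - ⅓ = -310/3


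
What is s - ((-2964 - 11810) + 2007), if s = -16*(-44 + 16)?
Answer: 13215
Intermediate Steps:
s = 448 (s = -16*(-28) = 448)
s - ((-2964 - 11810) + 2007) = 448 - ((-2964 - 11810) + 2007) = 448 - (-14774 + 2007) = 448 - 1*(-12767) = 448 + 12767 = 13215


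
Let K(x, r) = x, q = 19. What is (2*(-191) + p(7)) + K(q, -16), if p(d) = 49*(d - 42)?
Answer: -2078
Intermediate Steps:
p(d) = -2058 + 49*d (p(d) = 49*(-42 + d) = -2058 + 49*d)
(2*(-191) + p(7)) + K(q, -16) = (2*(-191) + (-2058 + 49*7)) + 19 = (-382 + (-2058 + 343)) + 19 = (-382 - 1715) + 19 = -2097 + 19 = -2078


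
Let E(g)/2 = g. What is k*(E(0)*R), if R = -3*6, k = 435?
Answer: 0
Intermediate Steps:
E(g) = 2*g
R = -18
k*(E(0)*R) = 435*((2*0)*(-18)) = 435*(0*(-18)) = 435*0 = 0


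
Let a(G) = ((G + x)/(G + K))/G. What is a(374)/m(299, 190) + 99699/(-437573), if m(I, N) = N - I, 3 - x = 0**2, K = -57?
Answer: -1288557395599/5654677991006 ≈ -0.22787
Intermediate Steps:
x = 3 (x = 3 - 1*0**2 = 3 - 1*0 = 3 + 0 = 3)
a(G) = (3 + G)/(G*(-57 + G)) (a(G) = ((G + 3)/(G - 57))/G = ((3 + G)/(-57 + G))/G = (3 + G)/(G*(-57 + G)))
a(374)/m(299, 190) + 99699/(-437573) = ((3 + 374)/(374*(-57 + 374)))/(190 - 1*299) + 99699/(-437573) = ((1/374)*377/317)/(190 - 299) + 99699*(-1/437573) = ((1/374)*(1/317)*377)/(-109) - 99699/437573 = (377/118558)*(-1/109) - 99699/437573 = -377/12922822 - 99699/437573 = -1288557395599/5654677991006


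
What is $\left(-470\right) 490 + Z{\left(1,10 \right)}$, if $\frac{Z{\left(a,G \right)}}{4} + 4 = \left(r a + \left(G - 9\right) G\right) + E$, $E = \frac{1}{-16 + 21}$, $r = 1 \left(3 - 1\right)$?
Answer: $- \frac{1151336}{5} \approx -2.3027 \cdot 10^{5}$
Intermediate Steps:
$r = 2$ ($r = 1 \cdot 2 = 2$)
$E = \frac{1}{5} \approx 0.2$
$Z{\left(a,G \right)} = - \frac{76}{5} + 8 a + 4 G \left(-9 + G\right)$ ($Z{\left(a,G \right)} = -16 + 4 \left(\left(2 a + \left(G - 9\right) G\right) + \frac{1}{5}\right) = -16 + 4 \left(\left(2 a + \left(-9 + G\right) G\right) + \frac{1}{5}\right) = -16 + 4 \left(\left(2 a + G \left(-9 + G\right)\right) + \frac{1}{5}\right) = -16 + 4 \left(\frac{1}{5} + 2 a + G \left(-9 + G\right)\right) = -16 + \left(\frac{4}{5} + 8 a + 4 G \left(-9 + G\right)\right) = - \frac{76}{5} + 8 a + 4 G \left(-9 + G\right)$)
$\left(-470\right) 490 + Z{\left(1,10 \right)} = \left(-470\right) 490 + \left(- \frac{76}{5} - 360 + 4 \cdot 10^{2} + 8 \cdot 1\right) = -230300 + \left(- \frac{76}{5} - 360 + 4 \cdot 100 + 8\right) = -230300 + \left(- \frac{76}{5} - 360 + 400 + 8\right) = -230300 + \frac{164}{5} = - \frac{1151336}{5}$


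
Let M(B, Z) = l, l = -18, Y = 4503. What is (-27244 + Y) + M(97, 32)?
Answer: -22759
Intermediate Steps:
M(B, Z) = -18
(-27244 + Y) + M(97, 32) = (-27244 + 4503) - 18 = -22741 - 18 = -22759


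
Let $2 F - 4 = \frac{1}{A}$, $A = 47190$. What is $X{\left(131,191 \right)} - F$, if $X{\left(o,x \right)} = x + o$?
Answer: $\frac{30201599}{94380} \approx 320.0$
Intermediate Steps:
$X{\left(o,x \right)} = o + x$
$F = \frac{188761}{94380}$ ($F = 2 + \frac{1}{2 \cdot 47190} = 2 + \frac{1}{2} \cdot \frac{1}{47190} = 2 + \frac{1}{94380} = \frac{188761}{94380} \approx 2.0$)
$X{\left(131,191 \right)} - F = \left(131 + 191\right) - \frac{188761}{94380} = 322 - \frac{188761}{94380} = \frac{30201599}{94380}$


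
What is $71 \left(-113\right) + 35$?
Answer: $-7988$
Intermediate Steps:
$71 \left(-113\right) + 35 = -8023 + 35 = -7988$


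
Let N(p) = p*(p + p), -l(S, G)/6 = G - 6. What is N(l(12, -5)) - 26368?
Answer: -17656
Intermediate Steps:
l(S, G) = 36 - 6*G (l(S, G) = -6*(G - 6) = -6*(-6 + G) = 36 - 6*G)
N(p) = 2*p² (N(p) = p*(2*p) = 2*p²)
N(l(12, -5)) - 26368 = 2*(36 - 6*(-5))² - 26368 = 2*(36 + 30)² - 26368 = 2*66² - 26368 = 2*4356 - 26368 = 8712 - 26368 = -17656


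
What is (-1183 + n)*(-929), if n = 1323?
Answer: -130060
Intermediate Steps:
(-1183 + n)*(-929) = (-1183 + 1323)*(-929) = 140*(-929) = -130060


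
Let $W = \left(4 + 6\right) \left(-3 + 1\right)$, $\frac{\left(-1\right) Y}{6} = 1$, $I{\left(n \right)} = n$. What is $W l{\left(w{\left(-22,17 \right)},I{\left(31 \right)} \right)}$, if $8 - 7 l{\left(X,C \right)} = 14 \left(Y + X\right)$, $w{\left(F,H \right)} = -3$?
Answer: $- \frac{2680}{7} \approx -382.86$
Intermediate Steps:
$Y = -6$ ($Y = \left(-6\right) 1 = -6$)
$l{\left(X,C \right)} = \frac{92}{7} - 2 X$ ($l{\left(X,C \right)} = \frac{8}{7} - \frac{14 \left(-6 + X\right)}{7} = \frac{8}{7} - \frac{-84 + 14 X}{7} = \frac{8}{7} - \left(-12 + 2 X\right) = \frac{92}{7} - 2 X$)
$W = -20$ ($W = 10 \left(-2\right) = -20$)
$W l{\left(w{\left(-22,17 \right)},I{\left(31 \right)} \right)} = - 20 \left(\frac{92}{7} - -6\right) = - 20 \left(\frac{92}{7} + 6\right) = \left(-20\right) \frac{134}{7} = - \frac{2680}{7}$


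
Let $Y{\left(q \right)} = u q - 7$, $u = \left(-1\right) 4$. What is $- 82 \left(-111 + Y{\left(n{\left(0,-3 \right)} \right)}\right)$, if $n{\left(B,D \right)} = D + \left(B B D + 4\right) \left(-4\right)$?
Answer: $3444$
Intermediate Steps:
$u = -4$
$n{\left(B,D \right)} = -16 + D - 4 D B^{2}$ ($n{\left(B,D \right)} = D + \left(B^{2} D + 4\right) \left(-4\right) = D + \left(D B^{2} + 4\right) \left(-4\right) = D + \left(4 + D B^{2}\right) \left(-4\right) = D - \left(16 + 4 D B^{2}\right) = -16 + D - 4 D B^{2}$)
$Y{\left(q \right)} = -7 - 4 q$ ($Y{\left(q \right)} = - 4 q - 7 = -7 - 4 q$)
$- 82 \left(-111 + Y{\left(n{\left(0,-3 \right)} \right)}\right) = - 82 \left(-111 - \left(7 + 4 \left(-16 - 3 - - 12 \cdot 0^{2}\right)\right)\right) = - 82 \left(-111 - \left(7 + 4 \left(-16 - 3 - \left(-12\right) 0\right)\right)\right) = - 82 \left(-111 - \left(7 + 4 \left(-16 - 3 + 0\right)\right)\right) = - 82 \left(-111 - -69\right) = - 82 \left(-111 + \left(-7 + 76\right)\right) = - 82 \left(-111 + 69\right) = \left(-82\right) \left(-42\right) = 3444$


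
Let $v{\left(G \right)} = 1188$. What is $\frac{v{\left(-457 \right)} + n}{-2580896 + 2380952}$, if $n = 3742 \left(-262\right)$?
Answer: $\frac{122402}{24993} \approx 4.8975$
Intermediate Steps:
$n = -980404$
$\frac{v{\left(-457 \right)} + n}{-2580896 + 2380952} = \frac{1188 - 980404}{-2580896 + 2380952} = - \frac{979216}{-199944} = \left(-979216\right) \left(- \frac{1}{199944}\right) = \frac{122402}{24993}$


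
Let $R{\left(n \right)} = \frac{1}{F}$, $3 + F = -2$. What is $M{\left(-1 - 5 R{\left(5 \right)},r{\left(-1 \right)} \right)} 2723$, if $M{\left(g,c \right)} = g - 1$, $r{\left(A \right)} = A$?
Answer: $-2723$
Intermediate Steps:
$F = -5$ ($F = -3 - 2 = -5$)
$R{\left(n \right)} = - \frac{1}{5}$ ($R{\left(n \right)} = \frac{1}{-5} = - \frac{1}{5}$)
$M{\left(g,c \right)} = -1 + g$ ($M{\left(g,c \right)} = g - 1 = -1 + g$)
$M{\left(-1 - 5 R{\left(5 \right)},r{\left(-1 \right)} \right)} 2723 = \left(-1 - 0\right) 2723 = \left(-1 + \left(-1 + 1\right)\right) 2723 = \left(-1 + 0\right) 2723 = \left(-1\right) 2723 = -2723$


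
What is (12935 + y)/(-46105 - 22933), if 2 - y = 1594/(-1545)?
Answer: -19989259/106663710 ≈ -0.18740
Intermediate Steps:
y = 4684/1545 (y = 2 - 1594/(-1545) = 2 - 1594*(-1)/1545 = 2 - 1*(-1594/1545) = 2 + 1594/1545 = 4684/1545 ≈ 3.0317)
(12935 + y)/(-46105 - 22933) = (12935 + 4684/1545)/(-46105 - 22933) = (19989259/1545)/(-69038) = (19989259/1545)*(-1/69038) = -19989259/106663710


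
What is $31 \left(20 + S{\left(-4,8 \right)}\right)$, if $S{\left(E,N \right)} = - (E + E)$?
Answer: $868$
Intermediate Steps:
$S{\left(E,N \right)} = - 2 E$
$31 \left(20 + S{\left(-4,8 \right)}\right) = 31 \left(20 - -8\right) = 31 \left(20 + 8\right) = 31 \cdot 28 = 868$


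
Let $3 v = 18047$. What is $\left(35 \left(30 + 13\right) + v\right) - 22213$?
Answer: $- \frac{44077}{3} \approx -14692.0$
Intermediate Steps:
$v = \frac{18047}{3}$ ($v = \frac{1}{3} \cdot 18047 = \frac{18047}{3} \approx 6015.7$)
$\left(35 \left(30 + 13\right) + v\right) - 22213 = \left(35 \left(30 + 13\right) + \frac{18047}{3}\right) - 22213 = \left(35 \cdot 43 + \frac{18047}{3}\right) - 22213 = \left(1505 + \frac{18047}{3}\right) - 22213 = \frac{22562}{3} - 22213 = - \frac{44077}{3}$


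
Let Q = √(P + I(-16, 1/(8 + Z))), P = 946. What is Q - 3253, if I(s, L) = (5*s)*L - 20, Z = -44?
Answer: -3253 + √8354/3 ≈ -3222.5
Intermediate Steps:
I(s, L) = -20 + 5*L*s (I(s, L) = 5*L*s - 20 = -20 + 5*L*s)
Q = √8354/3 (Q = √(946 + (-20 + 5*(-16)/(8 - 44))) = √(946 + (-20 + 5*(-16)/(-36))) = √(946 + (-20 + 5*(-1/36)*(-16))) = √(946 + (-20 + 20/9)) = √(946 - 160/9) = √(8354/9) = √8354/3 ≈ 30.467)
Q - 3253 = √8354/3 - 3253 = -3253 + √8354/3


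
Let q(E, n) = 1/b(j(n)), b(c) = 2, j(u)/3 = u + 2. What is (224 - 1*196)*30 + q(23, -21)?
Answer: 1681/2 ≈ 840.50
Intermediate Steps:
j(u) = 6 + 3*u (j(u) = 3*(u + 2) = 3*(2 + u) = 6 + 3*u)
q(E, n) = ½ (q(E, n) = 1/2 = ½)
(224 - 1*196)*30 + q(23, -21) = (224 - 1*196)*30 + ½ = (224 - 196)*30 + ½ = 28*30 + ½ = 840 + ½ = 1681/2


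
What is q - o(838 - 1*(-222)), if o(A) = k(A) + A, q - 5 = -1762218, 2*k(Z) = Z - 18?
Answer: -1763794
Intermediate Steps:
k(Z) = -9 + Z/2 (k(Z) = (Z - 18)/2 = (-18 + Z)/2 = -9 + Z/2)
q = -1762213 (q = 5 - 1762218 = -1762213)
o(A) = -9 + 3*A/2 (o(A) = (-9 + A/2) + A = -9 + 3*A/2)
q - o(838 - 1*(-222)) = -1762213 - (-9 + 3*(838 - 1*(-222))/2) = -1762213 - (-9 + 3*(838 + 222)/2) = -1762213 - (-9 + (3/2)*1060) = -1762213 - (-9 + 1590) = -1762213 - 1*1581 = -1762213 - 1581 = -1763794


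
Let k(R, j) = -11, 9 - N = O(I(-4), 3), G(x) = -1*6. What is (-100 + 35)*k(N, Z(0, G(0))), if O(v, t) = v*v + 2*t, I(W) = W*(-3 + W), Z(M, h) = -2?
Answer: 715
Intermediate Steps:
G(x) = -6
O(v, t) = v² + 2*t
N = -781 (N = 9 - ((-4*(-3 - 4))² + 2*3) = 9 - ((-4*(-7))² + 6) = 9 - (28² + 6) = 9 - (784 + 6) = 9 - 1*790 = 9 - 790 = -781)
(-100 + 35)*k(N, Z(0, G(0))) = (-100 + 35)*(-11) = -65*(-11) = 715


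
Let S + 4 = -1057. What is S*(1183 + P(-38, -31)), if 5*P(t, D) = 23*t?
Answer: -5348501/5 ≈ -1.0697e+6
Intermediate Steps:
S = -1061 (S = -4 - 1057 = -1061)
P(t, D) = 23*t/5 (P(t, D) = (23*t)/5 = 23*t/5)
S*(1183 + P(-38, -31)) = -1061*(1183 + (23/5)*(-38)) = -1061*(1183 - 874/5) = -1061*5041/5 = -5348501/5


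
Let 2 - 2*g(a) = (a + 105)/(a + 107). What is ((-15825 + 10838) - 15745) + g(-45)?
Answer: -642676/31 ≈ -20731.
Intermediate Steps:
g(a) = 1 - (105 + a)/(2*(107 + a)) (g(a) = 1 - (a + 105)/(2*(a + 107)) = 1 - (105 + a)/(2*(107 + a)))
((-15825 + 10838) - 15745) + g(-45) = ((-15825 + 10838) - 15745) + (109 - 45)/(2*(107 - 45)) = (-4987 - 15745) + (½)*64/62 = -20732 + (½)*(1/62)*64 = -20732 + 16/31 = -642676/31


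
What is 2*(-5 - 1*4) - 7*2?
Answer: -32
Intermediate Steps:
2*(-5 - 1*4) - 7*2 = 2*(-5 - 4) - 14 = 2*(-9) - 14 = -18 - 14 = -32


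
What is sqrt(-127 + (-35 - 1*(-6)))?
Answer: 2*I*sqrt(39) ≈ 12.49*I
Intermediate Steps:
sqrt(-127 + (-35 - 1*(-6))) = sqrt(-127 + (-35 + 6)) = sqrt(-127 - 29) = sqrt(-156) = 2*I*sqrt(39)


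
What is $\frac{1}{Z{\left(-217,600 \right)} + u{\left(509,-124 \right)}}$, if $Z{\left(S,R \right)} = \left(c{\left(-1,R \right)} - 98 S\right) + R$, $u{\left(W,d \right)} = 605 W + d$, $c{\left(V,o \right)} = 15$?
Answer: $\frac{1}{329702} \approx 3.033 \cdot 10^{-6}$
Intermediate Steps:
$u{\left(W,d \right)} = d + 605 W$
$Z{\left(S,R \right)} = 15 + R - 98 S$ ($Z{\left(S,R \right)} = \left(15 - 98 S\right) + R = 15 + R - 98 S$)
$\frac{1}{Z{\left(-217,600 \right)} + u{\left(509,-124 \right)}} = \frac{1}{\left(15 + 600 - -21266\right) + \left(-124 + 605 \cdot 509\right)} = \frac{1}{\left(15 + 600 + 21266\right) + \left(-124 + 307945\right)} = \frac{1}{21881 + 307821} = \frac{1}{329702}$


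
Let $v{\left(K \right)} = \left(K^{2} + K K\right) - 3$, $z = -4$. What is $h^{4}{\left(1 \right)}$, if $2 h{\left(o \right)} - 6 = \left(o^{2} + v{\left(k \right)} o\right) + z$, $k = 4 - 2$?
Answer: $256$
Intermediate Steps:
$k = 2$ ($k = 4 - 2 = 2$)
$v{\left(K \right)} = -3 + 2 K^{2}$ ($v{\left(K \right)} = \left(K^{2} + K^{2}\right) - 3 = 2 K^{2} - 3 = -3 + 2 K^{2}$)
$h{\left(o \right)} = 1 + \frac{o^{2}}{2} + \frac{5 o}{2}$ ($h{\left(o \right)} = 3 + \frac{\left(o^{2} + \left(-3 + 2 \cdot 2^{2}\right) o\right) - 4}{2} = 3 + \frac{\left(o^{2} + \left(-3 + 2 \cdot 4\right) o\right) - 4}{2} = 3 + \frac{\left(o^{2} + \left(-3 + 8\right) o\right) - 4}{2} = 3 + \frac{\left(o^{2} + 5 o\right) - 4}{2} = 3 + \frac{-4 + o^{2} + 5 o}{2} = 3 + \left(-2 + \frac{o^{2}}{2} + \frac{5 o}{2}\right) = 1 + \frac{o^{2}}{2} + \frac{5 o}{2}$)
$h^{4}{\left(1 \right)} = \left(1 + \frac{1^{2}}{2} + \frac{5}{2} \cdot 1\right)^{4} = \left(1 + \frac{1}{2} \cdot 1 + \frac{5}{2}\right)^{4} = \left(1 + \frac{1}{2} + \frac{5}{2}\right)^{4} = 4^{4} = 256$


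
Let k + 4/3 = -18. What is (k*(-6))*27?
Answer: 3132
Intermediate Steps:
k = -58/3 (k = -4/3 - 18 = -58/3 ≈ -19.333)
(k*(-6))*27 = -58/3*(-6)*27 = 116*27 = 3132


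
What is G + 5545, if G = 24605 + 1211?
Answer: 31361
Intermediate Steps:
G = 25816
G + 5545 = 25816 + 5545 = 31361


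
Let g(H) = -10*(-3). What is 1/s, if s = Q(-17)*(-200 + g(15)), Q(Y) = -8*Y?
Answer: -1/23120 ≈ -4.3253e-5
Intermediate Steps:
g(H) = 30
s = -23120 (s = (-8*(-17))*(-200 + 30) = 136*(-170) = -23120)
1/s = 1/(-23120) = -1/23120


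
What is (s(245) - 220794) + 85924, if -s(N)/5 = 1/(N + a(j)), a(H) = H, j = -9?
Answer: -31829325/236 ≈ -1.3487e+5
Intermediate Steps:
s(N) = -5/(-9 + N) (s(N) = -5/(N - 9) = -5/(-9 + N))
(s(245) - 220794) + 85924 = (-5/(-9 + 245) - 220794) + 85924 = (-5/236 - 220794) + 85924 = -52107389/236 + 85924 = -31829325/236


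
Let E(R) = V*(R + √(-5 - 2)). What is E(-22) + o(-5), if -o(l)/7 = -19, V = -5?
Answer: 243 - 5*I*√7 ≈ 243.0 - 13.229*I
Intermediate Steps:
o(l) = 133 (o(l) = -7*(-19) = 133)
E(R) = -5*R - 5*I*√7 (E(R) = -5*(R + √(-5 - 2)) = -5*(R + √(-7)) = -5*(R + I*√7) = -5*R - 5*I*√7)
E(-22) + o(-5) = (-5*(-22) - 5*I*√7) + 133 = (110 - 5*I*√7) + 133 = 243 - 5*I*√7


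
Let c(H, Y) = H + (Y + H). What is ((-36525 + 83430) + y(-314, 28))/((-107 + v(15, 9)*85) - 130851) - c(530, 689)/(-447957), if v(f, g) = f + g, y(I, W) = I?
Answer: -6881762335/19249906842 ≈ -0.35750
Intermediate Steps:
c(H, Y) = Y + 2*H (c(H, Y) = H + (H + Y) = Y + 2*H)
((-36525 + 83430) + y(-314, 28))/((-107 + v(15, 9)*85) - 130851) - c(530, 689)/(-447957) = ((-36525 + 83430) - 314)/((-107 + (15 + 9)*85) - 130851) - (689 + 2*530)/(-447957) = (46905 - 314)/((-107 + 24*85) - 130851) - (689 + 1060)*(-1)/447957 = 46591/((-107 + 2040) - 130851) - 1749*(-1)/447957 = 46591/(1933 - 130851) - 1*(-583/149319) = 46591/(-128918) + 583/149319 = 46591*(-1/128918) + 583/149319 = -46591/128918 + 583/149319 = -6881762335/19249906842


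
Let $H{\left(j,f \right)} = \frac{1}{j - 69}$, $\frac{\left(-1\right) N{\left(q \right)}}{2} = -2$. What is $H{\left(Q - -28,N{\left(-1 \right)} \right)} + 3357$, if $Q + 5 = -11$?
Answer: $\frac{191348}{57} \approx 3357.0$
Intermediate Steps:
$Q = -16$ ($Q = -5 - 11 = -16$)
$N{\left(q \right)} = 4$ ($N{\left(q \right)} = \left(-2\right) \left(-2\right) = 4$)
$H{\left(j,f \right)} = \frac{1}{-69 + j}$
$H{\left(Q - -28,N{\left(-1 \right)} \right)} + 3357 = \frac{1}{-69 - -12} + 3357 = \frac{1}{-69 + \left(-16 + 28\right)} + 3357 = \frac{1}{-69 + 12} + 3357 = \frac{1}{-57} + 3357 = - \frac{1}{57} + 3357 = \frac{191348}{57}$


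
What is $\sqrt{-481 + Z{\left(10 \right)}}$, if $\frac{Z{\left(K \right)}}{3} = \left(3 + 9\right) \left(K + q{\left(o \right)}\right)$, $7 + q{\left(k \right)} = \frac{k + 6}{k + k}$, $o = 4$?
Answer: $2 i \sqrt{82} \approx 18.111 i$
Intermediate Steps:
$q{\left(k \right)} = -7 + \frac{6 + k}{2 k}$ ($q{\left(k \right)} = -7 + \frac{k + 6}{k + k} = -7 + \frac{6 + k}{2 k}$)
$Z{\left(K \right)} = -207 + 36 K$ ($Z{\left(K \right)} = 3 \left(3 + 9\right) \left(K - \left(\frac{13}{2} - \frac{3}{4}\right)\right) = 3 \cdot 12 \left(K + \left(- \frac{13}{2} + 3 \cdot \frac{1}{4}\right)\right) = 3 \cdot 12 \left(K + \left(- \frac{13}{2} + \frac{3}{4}\right)\right) = 3 \cdot 12 \left(K - \frac{23}{4}\right) = 3 \cdot 12 \left(- \frac{23}{4} + K\right) = 3 \left(-69 + 12 K\right) = -207 + 36 K$)
$\sqrt{-481 + Z{\left(10 \right)}} = \sqrt{-481 + \left(-207 + 36 \cdot 10\right)} = \sqrt{-481 + \left(-207 + 360\right)} = \sqrt{-481 + 153} = \sqrt{-328} = 2 i \sqrt{82}$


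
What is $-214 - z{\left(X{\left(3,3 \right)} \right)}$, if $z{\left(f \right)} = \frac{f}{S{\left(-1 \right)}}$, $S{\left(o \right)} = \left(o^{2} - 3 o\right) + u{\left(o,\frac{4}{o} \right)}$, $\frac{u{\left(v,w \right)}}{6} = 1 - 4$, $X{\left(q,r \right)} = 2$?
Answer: $- \frac{1497}{7} \approx -213.86$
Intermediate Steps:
$u{\left(v,w \right)} = -18$ ($u{\left(v,w \right)} = 6 \left(1 - 4\right) = 6 \left(-3\right) = -18$)
$S{\left(o \right)} = -18 + o^{2} - 3 o$ ($S{\left(o \right)} = \left(o^{2} - 3 o\right) - 18 = -18 + o^{2} - 3 o$)
$z{\left(f \right)} = - \frac{f}{14}$ ($z{\left(f \right)} = \frac{f}{-18 + \left(-1\right)^{2} - -3} = \frac{f}{-18 + 1 + 3} = \frac{f}{-14} = f \left(- \frac{1}{14}\right) = - \frac{f}{14}$)
$-214 - z{\left(X{\left(3,3 \right)} \right)} = -214 - \left(- \frac{1}{14}\right) 2 = -214 - - \frac{1}{7} = -214 + \frac{1}{7} = - \frac{1497}{7}$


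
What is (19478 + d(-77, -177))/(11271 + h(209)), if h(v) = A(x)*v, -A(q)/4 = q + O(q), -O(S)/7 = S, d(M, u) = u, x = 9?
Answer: 19301/56415 ≈ 0.34213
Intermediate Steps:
O(S) = -7*S
A(q) = 24*q (A(q) = -4*(q - 7*q) = -(-24)*q = 24*q)
h(v) = 216*v (h(v) = (24*9)*v = 216*v)
(19478 + d(-77, -177))/(11271 + h(209)) = (19478 - 177)/(11271 + 216*209) = 19301/(11271 + 45144) = 19301/56415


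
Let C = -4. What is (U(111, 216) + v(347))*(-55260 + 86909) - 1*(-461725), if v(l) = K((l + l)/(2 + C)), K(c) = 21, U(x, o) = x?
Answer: 4639393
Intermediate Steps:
v(l) = 21
(U(111, 216) + v(347))*(-55260 + 86909) - 1*(-461725) = (111 + 21)*(-55260 + 86909) - 1*(-461725) = 132*31649 + 461725 = 4177668 + 461725 = 4639393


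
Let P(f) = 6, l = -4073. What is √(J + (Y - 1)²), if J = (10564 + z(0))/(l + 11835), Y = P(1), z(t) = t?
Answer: √397053467/3881 ≈ 5.1343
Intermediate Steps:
Y = 6
J = 5282/3881 (J = (10564 + 0)/(-4073 + 11835) = 10564/7762 = 10564*(1/7762) = 5282/3881 ≈ 1.3610)
√(J + (Y - 1)²) = √(5282/3881 + (6 - 1)²) = √(5282/3881 + 5²) = √(5282/3881 + 25) = √(102307/3881) = √397053467/3881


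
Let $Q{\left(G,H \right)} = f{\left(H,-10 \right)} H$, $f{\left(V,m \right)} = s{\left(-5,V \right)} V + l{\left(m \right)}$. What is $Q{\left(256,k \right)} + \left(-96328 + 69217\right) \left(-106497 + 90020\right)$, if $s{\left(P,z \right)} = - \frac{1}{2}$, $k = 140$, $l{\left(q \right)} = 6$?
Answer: $446698987$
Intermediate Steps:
$s{\left(P,z \right)} = - \frac{1}{2}$ ($s{\left(P,z \right)} = \left(-1\right) \frac{1}{2} = - \frac{1}{2}$)
$f{\left(V,m \right)} = 6 - \frac{V}{2}$ ($f{\left(V,m \right)} = - \frac{V}{2} + 6 = 6 - \frac{V}{2}$)
$Q{\left(G,H \right)} = H \left(6 - \frac{H}{2}\right)$ ($Q{\left(G,H \right)} = \left(6 - \frac{H}{2}\right) H = H \left(6 - \frac{H}{2}\right)$)
$Q{\left(256,k \right)} + \left(-96328 + 69217\right) \left(-106497 + 90020\right) = \frac{1}{2} \cdot 140 \left(12 - 140\right) + \left(-96328 + 69217\right) \left(-106497 + 90020\right) = \frac{1}{2} \cdot 140 \left(12 - 140\right) - -446707947 = \frac{1}{2} \cdot 140 \left(-128\right) + 446707947 = -8960 + 446707947 = 446698987$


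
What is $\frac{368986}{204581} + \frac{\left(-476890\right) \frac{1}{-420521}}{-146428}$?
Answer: $\frac{11360301224626539}{6298644839007014} \approx 1.8036$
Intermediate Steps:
$\frac{368986}{204581} + \frac{\left(-476890\right) \frac{1}{-420521}}{-146428} = 368986 \cdot \frac{1}{204581} + \left(-476890\right) \left(- \frac{1}{420521}\right) \left(- \frac{1}{146428}\right) = \frac{368986}{204581} + \frac{476890}{420521} \left(- \frac{1}{146428}\right) = \frac{368986}{204581} - \frac{238445}{30788024494} = \frac{11360301224626539}{6298644839007014}$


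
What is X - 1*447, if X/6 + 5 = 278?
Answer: 1191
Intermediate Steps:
X = 1638 (X = -30 + 6*278 = -30 + 1668 = 1638)
X - 1*447 = 1638 - 1*447 = 1638 - 447 = 1191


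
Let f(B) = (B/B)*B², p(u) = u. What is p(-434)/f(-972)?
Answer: -217/472392 ≈ -0.00045936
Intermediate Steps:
f(B) = B² (f(B) = 1*B² = B²)
p(-434)/f(-972) = -434/((-972)²) = -434/944784 = -434*1/944784 = -217/472392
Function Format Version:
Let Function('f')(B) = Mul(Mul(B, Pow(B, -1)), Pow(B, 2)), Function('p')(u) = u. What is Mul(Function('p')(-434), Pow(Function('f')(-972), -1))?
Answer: Rational(-217, 472392) ≈ -0.00045936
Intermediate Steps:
Function('f')(B) = Pow(B, 2) (Function('f')(B) = Mul(1, Pow(B, 2)) = Pow(B, 2))
Mul(Function('p')(-434), Pow(Function('f')(-972), -1)) = Mul(-434, Pow(Pow(-972, 2), -1)) = Mul(-434, Pow(944784, -1)) = Mul(-434, Rational(1, 944784)) = Rational(-217, 472392)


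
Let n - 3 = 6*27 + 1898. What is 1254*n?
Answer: 2587002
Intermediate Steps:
n = 2063 (n = 3 + (6*27 + 1898) = 3 + (162 + 1898) = 3 + 2060 = 2063)
1254*n = 1254*2063 = 2587002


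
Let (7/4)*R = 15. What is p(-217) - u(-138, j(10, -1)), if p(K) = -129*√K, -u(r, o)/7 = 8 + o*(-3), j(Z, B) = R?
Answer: -124 - 129*I*√217 ≈ -124.0 - 1900.3*I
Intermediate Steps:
R = 60/7 (R = (4/7)*15 = 60/7 ≈ 8.5714)
j(Z, B) = 60/7
u(r, o) = -56 + 21*o (u(r, o) = -7*(8 + o*(-3)) = -7*(8 - 3*o) = -56 + 21*o)
p(-217) - u(-138, j(10, -1)) = -129*I*√217 - (-56 + 21*(60/7)) = -129*I*√217 - (-56 + 180) = -129*I*√217 - 1*124 = -129*I*√217 - 124 = -124 - 129*I*√217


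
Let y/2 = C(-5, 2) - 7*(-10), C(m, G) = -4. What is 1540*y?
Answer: 203280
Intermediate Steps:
y = 132 (y = 2*(-4 - 7*(-10)) = 2*(-4 + 70) = 2*66 = 132)
1540*y = 1540*132 = 203280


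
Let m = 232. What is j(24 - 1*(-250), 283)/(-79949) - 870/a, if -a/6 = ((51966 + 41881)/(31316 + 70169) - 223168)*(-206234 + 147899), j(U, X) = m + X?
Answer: -136081050683829980/21125364529572364239 ≈ -0.0064416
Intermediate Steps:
j(U, X) = 232 + X
a = -1585413040531266/20297 (a = -6*((51966 + 41881)/(31316 + 70169) - 223168)*(-206234 + 147899) = -6*(93847/101485 - 223168)*(-58335) = -(-135888663798)*(-58335)/101485 = -6*264235506755211/20297 = -1585413040531266/20297 ≈ -7.8111e+10)
j(24 - 1*(-250), 283)/(-79949) - 870/a = (232 + 283)/(-79949) - 870/(-1585413040531266/20297) = 515*(-1/79949) - 870*(-20297/1585413040531266) = -515/79949 + 2943065/264235506755211 = -136081050683829980/21125364529572364239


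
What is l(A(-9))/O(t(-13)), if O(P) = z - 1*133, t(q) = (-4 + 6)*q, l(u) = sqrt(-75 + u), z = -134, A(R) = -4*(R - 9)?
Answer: -I*sqrt(3)/267 ≈ -0.0064871*I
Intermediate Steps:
A(R) = 36 - 4*R (A(R) = -4*(-9 + R) = 36 - 4*R)
t(q) = 2*q
O(P) = -267 (O(P) = -134 - 1*133 = -134 - 133 = -267)
l(A(-9))/O(t(-13)) = sqrt(-75 + (36 - 4*(-9)))/(-267) = sqrt(-75 + (36 + 36))*(-1/267) = sqrt(-75 + 72)*(-1/267) = sqrt(-3)*(-1/267) = (I*sqrt(3))*(-1/267) = -I*sqrt(3)/267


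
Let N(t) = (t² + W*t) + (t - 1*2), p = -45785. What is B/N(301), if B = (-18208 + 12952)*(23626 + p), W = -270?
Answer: 6470428/535 ≈ 12094.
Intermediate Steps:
B = 116467704 (B = (-18208 + 12952)*(23626 - 45785) = -5256*(-22159) = 116467704)
N(t) = -2 + t² - 269*t (N(t) = (t² - 270*t) + (t - 1*2) = (t² - 270*t) + (t - 2) = (t² - 270*t) + (-2 + t) = -2 + t² - 269*t)
B/N(301) = 116467704/(-2 + 301² - 269*301) = 116467704/(-2 + 90601 - 80969) = 116467704/9630 = 116467704*(1/9630) = 6470428/535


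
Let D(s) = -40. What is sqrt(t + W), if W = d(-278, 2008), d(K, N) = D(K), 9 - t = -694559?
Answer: 16*sqrt(2713) ≈ 833.38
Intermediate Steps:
t = 694568 (t = 9 - 1*(-694559) = 9 + 694559 = 694568)
d(K, N) = -40
W = -40
sqrt(t + W) = sqrt(694568 - 40) = sqrt(694528) = 16*sqrt(2713)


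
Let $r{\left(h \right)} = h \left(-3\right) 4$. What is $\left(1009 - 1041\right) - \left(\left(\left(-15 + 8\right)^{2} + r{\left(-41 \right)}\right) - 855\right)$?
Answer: $282$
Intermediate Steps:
$r{\left(h \right)} = - 12 h$ ($r{\left(h \right)} = - 3 h 4 = - 12 h$)
$\left(1009 - 1041\right) - \left(\left(\left(-15 + 8\right)^{2} + r{\left(-41 \right)}\right) - 855\right) = \left(1009 - 1041\right) - \left(\left(\left(-15 + 8\right)^{2} - -492\right) - 855\right) = -32 - \left(\left(\left(-7\right)^{2} + 492\right) - 855\right) = -32 - \left(\left(49 + 492\right) - 855\right) = -32 - \left(541 - 855\right) = -32 - -314 = -32 + 314 = 282$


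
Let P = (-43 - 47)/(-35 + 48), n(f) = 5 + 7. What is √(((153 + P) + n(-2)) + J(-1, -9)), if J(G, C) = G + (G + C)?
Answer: 2*√6214/13 ≈ 12.128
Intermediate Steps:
n(f) = 12
P = -90/13 ≈ -6.9231
J(G, C) = C + 2*G (J(G, C) = G + (C + G) = C + 2*G)
√(((153 + P) + n(-2)) + J(-1, -9)) = √(((153 - 90/13) + 12) + (-9 + 2*(-1))) = √((1899/13 + 12) + (-9 - 2)) = √(2055/13 - 11) = √(1912/13) = 2*√6214/13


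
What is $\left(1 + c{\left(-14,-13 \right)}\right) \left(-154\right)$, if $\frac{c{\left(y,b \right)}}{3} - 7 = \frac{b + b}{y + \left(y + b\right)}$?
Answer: $- \frac{150920}{41} \approx -3681.0$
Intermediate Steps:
$c{\left(y,b \right)} = 21 + \frac{6 b}{b + 2 y}$ ($c{\left(y,b \right)} = 21 + 3 \frac{b + b}{y + \left(y + b\right)} = 21 + 3 \frac{2 b}{y + \left(b + y\right)} = 21 + 3 \frac{2 b}{b + 2 y} = 21 + \frac{6 b}{b + 2 y}$)
$\left(1 + c{\left(-14,-13 \right)}\right) \left(-154\right) = \left(1 + \frac{3 \left(9 \left(-13\right) + 14 \left(-14\right)\right)}{-13 + 2 \left(-14\right)}\right) \left(-154\right) = \left(1 + \frac{3 \left(-117 - 196\right)}{-13 - 28}\right) \left(-154\right) = \left(1 + 3 \frac{1}{-41} \left(-313\right)\right) \left(-154\right) = \left(1 + 3 \left(- \frac{1}{41}\right) \left(-313\right)\right) \left(-154\right) = \left(1 + \frac{939}{41}\right) \left(-154\right) = \frac{980}{41} \left(-154\right) = - \frac{150920}{41}$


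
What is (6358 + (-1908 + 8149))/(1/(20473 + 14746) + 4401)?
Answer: 443724181/154998820 ≈ 2.8628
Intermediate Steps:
(6358 + (-1908 + 8149))/(1/(20473 + 14746) + 4401) = (6358 + 6241)/(1/35219 + 4401) = 12599/(1/35219 + 4401) = 12599/(154998820/35219) = 12599*(35219/154998820) = 443724181/154998820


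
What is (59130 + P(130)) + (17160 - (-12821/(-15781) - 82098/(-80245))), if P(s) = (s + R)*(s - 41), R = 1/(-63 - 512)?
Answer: 12794746987167014/145629829675 ≈ 87858.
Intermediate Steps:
R = -1/575 (R = 1/(-575) = -1/575 ≈ -0.0017391)
P(s) = (-41 + s)*(-1/575 + s) (P(s) = (s - 1/575)*(s - 41) = (-1/575 + s)*(-41 + s) = (-41 + s)*(-1/575 + s))
(59130 + P(130)) + (17160 - (-12821/(-15781) - 82098/(-80245))) = (59130 + (41/575 + 130**2 - 23576/575*130)) + (17160 - (-12821/(-15781) - 82098/(-80245))) = (59130 + (41/575 + 16900 - 612976/115)) + (17160 - (-12821*(-1/15781) - 82098*(-1/80245))) = (59130 + 6652661/575) + (17160 - (12821/15781 + 82098/80245)) = 40652411/575 + (17160 - 1*2324409683/1266346345) = 40652411/575 + (17160 - 2324409683/1266346345) = 40652411/575 + 21728178870517/1266346345 = 12794746987167014/145629829675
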